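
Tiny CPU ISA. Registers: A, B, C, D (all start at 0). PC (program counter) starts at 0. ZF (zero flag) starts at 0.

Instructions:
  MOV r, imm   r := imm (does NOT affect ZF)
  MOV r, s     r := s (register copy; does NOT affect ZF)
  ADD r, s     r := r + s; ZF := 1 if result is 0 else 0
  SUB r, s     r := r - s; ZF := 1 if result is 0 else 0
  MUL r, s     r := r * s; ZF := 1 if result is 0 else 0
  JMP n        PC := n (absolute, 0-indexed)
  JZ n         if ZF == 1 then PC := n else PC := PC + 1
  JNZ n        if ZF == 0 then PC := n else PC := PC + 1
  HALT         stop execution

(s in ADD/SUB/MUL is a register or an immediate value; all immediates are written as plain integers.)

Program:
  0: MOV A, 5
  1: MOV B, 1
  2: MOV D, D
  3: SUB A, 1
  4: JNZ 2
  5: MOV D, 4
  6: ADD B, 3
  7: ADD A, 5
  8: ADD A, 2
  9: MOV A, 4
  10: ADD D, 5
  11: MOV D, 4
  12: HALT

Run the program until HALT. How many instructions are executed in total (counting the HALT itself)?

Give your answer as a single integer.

Answer: 25

Derivation:
Step 1: PC=0 exec 'MOV A, 5'. After: A=5 B=0 C=0 D=0 ZF=0 PC=1
Step 2: PC=1 exec 'MOV B, 1'. After: A=5 B=1 C=0 D=0 ZF=0 PC=2
Step 3: PC=2 exec 'MOV D, D'. After: A=5 B=1 C=0 D=0 ZF=0 PC=3
Step 4: PC=3 exec 'SUB A, 1'. After: A=4 B=1 C=0 D=0 ZF=0 PC=4
Step 5: PC=4 exec 'JNZ 2'. After: A=4 B=1 C=0 D=0 ZF=0 PC=2
Step 6: PC=2 exec 'MOV D, D'. After: A=4 B=1 C=0 D=0 ZF=0 PC=3
Step 7: PC=3 exec 'SUB A, 1'. After: A=3 B=1 C=0 D=0 ZF=0 PC=4
Step 8: PC=4 exec 'JNZ 2'. After: A=3 B=1 C=0 D=0 ZF=0 PC=2
Step 9: PC=2 exec 'MOV D, D'. After: A=3 B=1 C=0 D=0 ZF=0 PC=3
Step 10: PC=3 exec 'SUB A, 1'. After: A=2 B=1 C=0 D=0 ZF=0 PC=4
Step 11: PC=4 exec 'JNZ 2'. After: A=2 B=1 C=0 D=0 ZF=0 PC=2
Step 12: PC=2 exec 'MOV D, D'. After: A=2 B=1 C=0 D=0 ZF=0 PC=3
Step 13: PC=3 exec 'SUB A, 1'. After: A=1 B=1 C=0 D=0 ZF=0 PC=4
Step 14: PC=4 exec 'JNZ 2'. After: A=1 B=1 C=0 D=0 ZF=0 PC=2
Step 15: PC=2 exec 'MOV D, D'. After: A=1 B=1 C=0 D=0 ZF=0 PC=3
Step 16: PC=3 exec 'SUB A, 1'. After: A=0 B=1 C=0 D=0 ZF=1 PC=4
Step 17: PC=4 exec 'JNZ 2'. After: A=0 B=1 C=0 D=0 ZF=1 PC=5
Step 18: PC=5 exec 'MOV D, 4'. After: A=0 B=1 C=0 D=4 ZF=1 PC=6
Step 19: PC=6 exec 'ADD B, 3'. After: A=0 B=4 C=0 D=4 ZF=0 PC=7
Step 20: PC=7 exec 'ADD A, 5'. After: A=5 B=4 C=0 D=4 ZF=0 PC=8
Step 21: PC=8 exec 'ADD A, 2'. After: A=7 B=4 C=0 D=4 ZF=0 PC=9
Step 22: PC=9 exec 'MOV A, 4'. After: A=4 B=4 C=0 D=4 ZF=0 PC=10
Step 23: PC=10 exec 'ADD D, 5'. After: A=4 B=4 C=0 D=9 ZF=0 PC=11
Step 24: PC=11 exec 'MOV D, 4'. After: A=4 B=4 C=0 D=4 ZF=0 PC=12
Step 25: PC=12 exec 'HALT'. After: A=4 B=4 C=0 D=4 ZF=0 PC=12 HALTED
Total instructions executed: 25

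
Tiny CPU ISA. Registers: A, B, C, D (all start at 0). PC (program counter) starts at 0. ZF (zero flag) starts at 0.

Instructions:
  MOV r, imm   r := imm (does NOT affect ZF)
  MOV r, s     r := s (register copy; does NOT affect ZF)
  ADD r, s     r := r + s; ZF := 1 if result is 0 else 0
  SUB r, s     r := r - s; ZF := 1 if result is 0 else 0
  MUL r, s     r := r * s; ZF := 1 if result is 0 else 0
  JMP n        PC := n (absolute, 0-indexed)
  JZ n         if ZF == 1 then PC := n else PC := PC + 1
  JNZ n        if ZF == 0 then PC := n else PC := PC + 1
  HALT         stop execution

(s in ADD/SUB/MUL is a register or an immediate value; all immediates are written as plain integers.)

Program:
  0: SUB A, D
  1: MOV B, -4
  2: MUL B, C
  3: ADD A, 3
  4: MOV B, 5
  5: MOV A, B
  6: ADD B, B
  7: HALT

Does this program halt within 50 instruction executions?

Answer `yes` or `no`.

Step 1: PC=0 exec 'SUB A, D'. After: A=0 B=0 C=0 D=0 ZF=1 PC=1
Step 2: PC=1 exec 'MOV B, -4'. After: A=0 B=-4 C=0 D=0 ZF=1 PC=2
Step 3: PC=2 exec 'MUL B, C'. After: A=0 B=0 C=0 D=0 ZF=1 PC=3
Step 4: PC=3 exec 'ADD A, 3'. After: A=3 B=0 C=0 D=0 ZF=0 PC=4
Step 5: PC=4 exec 'MOV B, 5'. After: A=3 B=5 C=0 D=0 ZF=0 PC=5
Step 6: PC=5 exec 'MOV A, B'. After: A=5 B=5 C=0 D=0 ZF=0 PC=6
Step 7: PC=6 exec 'ADD B, B'. After: A=5 B=10 C=0 D=0 ZF=0 PC=7
Step 8: PC=7 exec 'HALT'. After: A=5 B=10 C=0 D=0 ZF=0 PC=7 HALTED

Answer: yes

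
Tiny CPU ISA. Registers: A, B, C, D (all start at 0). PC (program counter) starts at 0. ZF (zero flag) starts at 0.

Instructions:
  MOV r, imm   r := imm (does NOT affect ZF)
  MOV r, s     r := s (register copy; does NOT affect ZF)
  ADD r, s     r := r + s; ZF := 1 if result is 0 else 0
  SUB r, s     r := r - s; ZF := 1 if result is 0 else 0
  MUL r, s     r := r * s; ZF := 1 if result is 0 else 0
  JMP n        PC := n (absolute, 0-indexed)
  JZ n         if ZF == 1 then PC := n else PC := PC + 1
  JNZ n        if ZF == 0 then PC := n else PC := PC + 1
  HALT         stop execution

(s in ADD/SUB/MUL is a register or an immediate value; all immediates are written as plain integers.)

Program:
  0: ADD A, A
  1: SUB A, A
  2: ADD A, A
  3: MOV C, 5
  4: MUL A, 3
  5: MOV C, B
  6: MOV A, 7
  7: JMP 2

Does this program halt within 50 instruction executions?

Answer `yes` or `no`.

Answer: no

Derivation:
Step 1: PC=0 exec 'ADD A, A'. After: A=0 B=0 C=0 D=0 ZF=1 PC=1
Step 2: PC=1 exec 'SUB A, A'. After: A=0 B=0 C=0 D=0 ZF=1 PC=2
Step 3: PC=2 exec 'ADD A, A'. After: A=0 B=0 C=0 D=0 ZF=1 PC=3
Step 4: PC=3 exec 'MOV C, 5'. After: A=0 B=0 C=5 D=0 ZF=1 PC=4
Step 5: PC=4 exec 'MUL A, 3'. After: A=0 B=0 C=5 D=0 ZF=1 PC=5
Step 6: PC=5 exec 'MOV C, B'. After: A=0 B=0 C=0 D=0 ZF=1 PC=6
Step 7: PC=6 exec 'MOV A, 7'. After: A=7 B=0 C=0 D=0 ZF=1 PC=7
Step 8: PC=7 exec 'JMP 2'. After: A=7 B=0 C=0 D=0 ZF=1 PC=2
Step 9: PC=2 exec 'ADD A, A'. After: A=14 B=0 C=0 D=0 ZF=0 PC=3
Step 10: PC=3 exec 'MOV C, 5'. After: A=14 B=0 C=5 D=0 ZF=0 PC=4
Step 11: PC=4 exec 'MUL A, 3'. After: A=42 B=0 C=5 D=0 ZF=0 PC=5
Step 12: PC=5 exec 'MOV C, B'. After: A=42 B=0 C=0 D=0 ZF=0 PC=6
Step 13: PC=6 exec 'MOV A, 7'. After: A=7 B=0 C=0 D=0 ZF=0 PC=7
Step 14: PC=7 exec 'JMP 2'. After: A=7 B=0 C=0 D=0 ZF=0 PC=2
Step 15: PC=2 exec 'ADD A, A'. After: A=14 B=0 C=0 D=0 ZF=0 PC=3
State after step 15 equals state after step 9: the program is in a cycle of length 6 and will never halt.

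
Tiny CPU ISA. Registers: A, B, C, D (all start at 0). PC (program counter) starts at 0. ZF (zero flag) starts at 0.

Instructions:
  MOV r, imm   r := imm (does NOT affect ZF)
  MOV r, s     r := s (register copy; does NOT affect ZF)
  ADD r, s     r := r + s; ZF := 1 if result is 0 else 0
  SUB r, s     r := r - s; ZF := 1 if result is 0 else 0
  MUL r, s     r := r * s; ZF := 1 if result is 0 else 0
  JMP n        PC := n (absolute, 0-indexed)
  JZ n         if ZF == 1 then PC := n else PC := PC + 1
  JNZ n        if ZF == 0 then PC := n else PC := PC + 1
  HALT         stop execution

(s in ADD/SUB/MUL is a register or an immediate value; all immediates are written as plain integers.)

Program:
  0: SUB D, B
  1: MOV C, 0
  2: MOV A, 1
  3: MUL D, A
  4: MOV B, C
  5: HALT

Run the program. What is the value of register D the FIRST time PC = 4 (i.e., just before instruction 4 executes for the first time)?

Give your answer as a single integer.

Step 1: PC=0 exec 'SUB D, B'. After: A=0 B=0 C=0 D=0 ZF=1 PC=1
Step 2: PC=1 exec 'MOV C, 0'. After: A=0 B=0 C=0 D=0 ZF=1 PC=2
Step 3: PC=2 exec 'MOV A, 1'. After: A=1 B=0 C=0 D=0 ZF=1 PC=3
Step 4: PC=3 exec 'MUL D, A'. After: A=1 B=0 C=0 D=0 ZF=1 PC=4
First time PC=4: D=0

0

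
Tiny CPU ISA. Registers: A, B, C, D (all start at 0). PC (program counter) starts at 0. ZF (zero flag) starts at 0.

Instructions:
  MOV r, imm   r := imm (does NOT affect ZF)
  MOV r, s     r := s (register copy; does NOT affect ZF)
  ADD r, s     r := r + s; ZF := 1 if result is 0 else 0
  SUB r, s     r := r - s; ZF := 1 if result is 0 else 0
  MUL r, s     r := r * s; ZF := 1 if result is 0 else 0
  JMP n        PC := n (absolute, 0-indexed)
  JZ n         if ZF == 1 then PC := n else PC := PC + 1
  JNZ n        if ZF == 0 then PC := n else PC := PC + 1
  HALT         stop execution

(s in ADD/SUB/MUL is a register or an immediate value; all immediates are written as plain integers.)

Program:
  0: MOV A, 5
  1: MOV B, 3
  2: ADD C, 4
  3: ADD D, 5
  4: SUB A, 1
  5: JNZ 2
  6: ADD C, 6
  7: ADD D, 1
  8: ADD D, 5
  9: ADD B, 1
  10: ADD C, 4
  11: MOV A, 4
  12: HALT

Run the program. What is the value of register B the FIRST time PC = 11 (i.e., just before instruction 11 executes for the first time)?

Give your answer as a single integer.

Step 1: PC=0 exec 'MOV A, 5'. After: A=5 B=0 C=0 D=0 ZF=0 PC=1
Step 2: PC=1 exec 'MOV B, 3'. After: A=5 B=3 C=0 D=0 ZF=0 PC=2
Step 3: PC=2 exec 'ADD C, 4'. After: A=5 B=3 C=4 D=0 ZF=0 PC=3
Step 4: PC=3 exec 'ADD D, 5'. After: A=5 B=3 C=4 D=5 ZF=0 PC=4
Step 5: PC=4 exec 'SUB A, 1'. After: A=4 B=3 C=4 D=5 ZF=0 PC=5
Step 6: PC=5 exec 'JNZ 2'. After: A=4 B=3 C=4 D=5 ZF=0 PC=2
Step 7: PC=2 exec 'ADD C, 4'. After: A=4 B=3 C=8 D=5 ZF=0 PC=3
Step 8: PC=3 exec 'ADD D, 5'. After: A=4 B=3 C=8 D=10 ZF=0 PC=4
Step 9: PC=4 exec 'SUB A, 1'. After: A=3 B=3 C=8 D=10 ZF=0 PC=5
Step 10: PC=5 exec 'JNZ 2'. After: A=3 B=3 C=8 D=10 ZF=0 PC=2
Step 11: PC=2 exec 'ADD C, 4'. After: A=3 B=3 C=12 D=10 ZF=0 PC=3
Step 12: PC=3 exec 'ADD D, 5'. After: A=3 B=3 C=12 D=15 ZF=0 PC=4
Step 13: PC=4 exec 'SUB A, 1'. After: A=2 B=3 C=12 D=15 ZF=0 PC=5
Step 14: PC=5 exec 'JNZ 2'. After: A=2 B=3 C=12 D=15 ZF=0 PC=2
Step 15: PC=2 exec 'ADD C, 4'. After: A=2 B=3 C=16 D=15 ZF=0 PC=3
Step 16: PC=3 exec 'ADD D, 5'. After: A=2 B=3 C=16 D=20 ZF=0 PC=4
Step 17: PC=4 exec 'SUB A, 1'. After: A=1 B=3 C=16 D=20 ZF=0 PC=5
Step 18: PC=5 exec 'JNZ 2'. After: A=1 B=3 C=16 D=20 ZF=0 PC=2
Step 19: PC=2 exec 'ADD C, 4'. After: A=1 B=3 C=20 D=20 ZF=0 PC=3
Step 20: PC=3 exec 'ADD D, 5'. After: A=1 B=3 C=20 D=25 ZF=0 PC=4
Step 21: PC=4 exec 'SUB A, 1'. After: A=0 B=3 C=20 D=25 ZF=1 PC=5
Step 22: PC=5 exec 'JNZ 2'. After: A=0 B=3 C=20 D=25 ZF=1 PC=6
Step 23: PC=6 exec 'ADD C, 6'. After: A=0 B=3 C=26 D=25 ZF=0 PC=7
Step 24: PC=7 exec 'ADD D, 1'. After: A=0 B=3 C=26 D=26 ZF=0 PC=8
Step 25: PC=8 exec 'ADD D, 5'. After: A=0 B=3 C=26 D=31 ZF=0 PC=9
Step 26: PC=9 exec 'ADD B, 1'. After: A=0 B=4 C=26 D=31 ZF=0 PC=10
Step 27: PC=10 exec 'ADD C, 4'. After: A=0 B=4 C=30 D=31 ZF=0 PC=11
First time PC=11: B=4

4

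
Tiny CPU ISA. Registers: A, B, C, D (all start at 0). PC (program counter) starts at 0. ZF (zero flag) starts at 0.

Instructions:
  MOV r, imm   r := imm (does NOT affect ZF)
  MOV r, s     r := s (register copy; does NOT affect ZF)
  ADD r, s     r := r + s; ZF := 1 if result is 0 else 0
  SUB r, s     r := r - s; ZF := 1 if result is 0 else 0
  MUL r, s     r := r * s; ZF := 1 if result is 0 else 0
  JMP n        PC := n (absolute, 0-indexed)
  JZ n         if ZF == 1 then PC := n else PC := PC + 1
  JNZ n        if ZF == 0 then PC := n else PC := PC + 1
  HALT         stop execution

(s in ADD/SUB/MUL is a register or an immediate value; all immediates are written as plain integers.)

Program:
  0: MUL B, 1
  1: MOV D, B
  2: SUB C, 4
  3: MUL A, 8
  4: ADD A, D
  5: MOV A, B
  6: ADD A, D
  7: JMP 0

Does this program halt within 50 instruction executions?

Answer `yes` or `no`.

Step 1: PC=0 exec 'MUL B, 1'. After: A=0 B=0 C=0 D=0 ZF=1 PC=1
Step 2: PC=1 exec 'MOV D, B'. After: A=0 B=0 C=0 D=0 ZF=1 PC=2
Step 3: PC=2 exec 'SUB C, 4'. After: A=0 B=0 C=-4 D=0 ZF=0 PC=3
Step 4: PC=3 exec 'MUL A, 8'. After: A=0 B=0 C=-4 D=0 ZF=1 PC=4
Step 5: PC=4 exec 'ADD A, D'. After: A=0 B=0 C=-4 D=0 ZF=1 PC=5
Step 6: PC=5 exec 'MOV A, B'. After: A=0 B=0 C=-4 D=0 ZF=1 PC=6
Step 7: PC=6 exec 'ADD A, D'. After: A=0 B=0 C=-4 D=0 ZF=1 PC=7
Step 8: PC=7 exec 'JMP 0'. After: A=0 B=0 C=-4 D=0 ZF=1 PC=0
Step 9: PC=0 exec 'MUL B, 1'. After: A=0 B=0 C=-4 D=0 ZF=1 PC=1
Step 10: PC=1 exec 'MOV D, B'. After: A=0 B=0 C=-4 D=0 ZF=1 PC=2
Step 11: PC=2 exec 'SUB C, 4'. After: A=0 B=0 C=-8 D=0 ZF=0 PC=3
Step 12: PC=3 exec 'MUL A, 8'. After: A=0 B=0 C=-8 D=0 ZF=1 PC=4
Step 13: PC=4 exec 'ADD A, D'. After: A=0 B=0 C=-8 D=0 ZF=1 PC=5
Step 14: PC=5 exec 'MOV A, B'. After: A=0 B=0 C=-8 D=0 ZF=1 PC=6
Step 15: PC=6 exec 'ADD A, D'. After: A=0 B=0 C=-8 D=0 ZF=1 PC=7
After 50 steps: not halted. PC revisits the same instructions with no path to HALT; will never halt.

Answer: no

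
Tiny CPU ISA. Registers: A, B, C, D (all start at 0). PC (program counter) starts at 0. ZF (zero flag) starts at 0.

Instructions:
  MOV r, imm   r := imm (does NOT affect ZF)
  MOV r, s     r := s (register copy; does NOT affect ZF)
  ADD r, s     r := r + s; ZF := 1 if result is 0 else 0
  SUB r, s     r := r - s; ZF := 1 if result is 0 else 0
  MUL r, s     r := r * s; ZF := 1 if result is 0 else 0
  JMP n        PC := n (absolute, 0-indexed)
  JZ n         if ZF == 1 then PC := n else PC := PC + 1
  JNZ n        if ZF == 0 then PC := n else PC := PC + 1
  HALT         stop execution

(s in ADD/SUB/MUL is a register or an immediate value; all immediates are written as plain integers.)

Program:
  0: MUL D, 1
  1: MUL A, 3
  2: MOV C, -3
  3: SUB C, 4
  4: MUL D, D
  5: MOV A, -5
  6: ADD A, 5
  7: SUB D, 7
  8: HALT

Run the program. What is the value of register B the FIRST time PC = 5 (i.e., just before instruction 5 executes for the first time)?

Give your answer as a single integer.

Step 1: PC=0 exec 'MUL D, 1'. After: A=0 B=0 C=0 D=0 ZF=1 PC=1
Step 2: PC=1 exec 'MUL A, 3'. After: A=0 B=0 C=0 D=0 ZF=1 PC=2
Step 3: PC=2 exec 'MOV C, -3'. After: A=0 B=0 C=-3 D=0 ZF=1 PC=3
Step 4: PC=3 exec 'SUB C, 4'. After: A=0 B=0 C=-7 D=0 ZF=0 PC=4
Step 5: PC=4 exec 'MUL D, D'. After: A=0 B=0 C=-7 D=0 ZF=1 PC=5
First time PC=5: B=0

0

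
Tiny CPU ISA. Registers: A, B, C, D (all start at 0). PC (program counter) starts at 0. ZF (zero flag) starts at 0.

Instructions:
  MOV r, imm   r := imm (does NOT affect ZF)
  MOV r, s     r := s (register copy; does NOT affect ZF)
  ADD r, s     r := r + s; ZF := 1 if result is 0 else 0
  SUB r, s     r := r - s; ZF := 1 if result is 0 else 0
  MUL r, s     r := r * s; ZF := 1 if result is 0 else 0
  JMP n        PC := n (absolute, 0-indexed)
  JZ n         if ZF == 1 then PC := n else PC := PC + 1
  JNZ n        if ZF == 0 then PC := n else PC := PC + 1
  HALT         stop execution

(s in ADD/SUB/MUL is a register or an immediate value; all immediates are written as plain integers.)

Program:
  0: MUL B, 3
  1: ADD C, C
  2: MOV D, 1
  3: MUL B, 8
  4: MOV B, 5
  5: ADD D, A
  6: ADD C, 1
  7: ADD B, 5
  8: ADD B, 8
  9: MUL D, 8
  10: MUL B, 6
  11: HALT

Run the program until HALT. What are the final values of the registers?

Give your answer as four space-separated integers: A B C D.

Answer: 0 108 1 8

Derivation:
Step 1: PC=0 exec 'MUL B, 3'. After: A=0 B=0 C=0 D=0 ZF=1 PC=1
Step 2: PC=1 exec 'ADD C, C'. After: A=0 B=0 C=0 D=0 ZF=1 PC=2
Step 3: PC=2 exec 'MOV D, 1'. After: A=0 B=0 C=0 D=1 ZF=1 PC=3
Step 4: PC=3 exec 'MUL B, 8'. After: A=0 B=0 C=0 D=1 ZF=1 PC=4
Step 5: PC=4 exec 'MOV B, 5'. After: A=0 B=5 C=0 D=1 ZF=1 PC=5
Step 6: PC=5 exec 'ADD D, A'. After: A=0 B=5 C=0 D=1 ZF=0 PC=6
Step 7: PC=6 exec 'ADD C, 1'. After: A=0 B=5 C=1 D=1 ZF=0 PC=7
Step 8: PC=7 exec 'ADD B, 5'. After: A=0 B=10 C=1 D=1 ZF=0 PC=8
Step 9: PC=8 exec 'ADD B, 8'. After: A=0 B=18 C=1 D=1 ZF=0 PC=9
Step 10: PC=9 exec 'MUL D, 8'. After: A=0 B=18 C=1 D=8 ZF=0 PC=10
Step 11: PC=10 exec 'MUL B, 6'. After: A=0 B=108 C=1 D=8 ZF=0 PC=11
Step 12: PC=11 exec 'HALT'. After: A=0 B=108 C=1 D=8 ZF=0 PC=11 HALTED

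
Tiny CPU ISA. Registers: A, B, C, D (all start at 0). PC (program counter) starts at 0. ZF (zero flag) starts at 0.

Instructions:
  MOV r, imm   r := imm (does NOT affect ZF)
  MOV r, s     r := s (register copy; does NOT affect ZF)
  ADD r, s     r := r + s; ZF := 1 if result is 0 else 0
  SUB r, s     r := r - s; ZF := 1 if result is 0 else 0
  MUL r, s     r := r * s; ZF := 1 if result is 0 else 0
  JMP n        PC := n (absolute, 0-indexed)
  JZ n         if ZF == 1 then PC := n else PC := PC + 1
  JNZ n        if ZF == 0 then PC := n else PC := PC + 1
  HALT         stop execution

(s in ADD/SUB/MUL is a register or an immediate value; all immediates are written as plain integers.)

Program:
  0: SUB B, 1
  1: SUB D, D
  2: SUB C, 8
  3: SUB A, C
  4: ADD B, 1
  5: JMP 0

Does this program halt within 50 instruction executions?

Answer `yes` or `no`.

Answer: no

Derivation:
Step 1: PC=0 exec 'SUB B, 1'. After: A=0 B=-1 C=0 D=0 ZF=0 PC=1
Step 2: PC=1 exec 'SUB D, D'. After: A=0 B=-1 C=0 D=0 ZF=1 PC=2
Step 3: PC=2 exec 'SUB C, 8'. After: A=0 B=-1 C=-8 D=0 ZF=0 PC=3
Step 4: PC=3 exec 'SUB A, C'. After: A=8 B=-1 C=-8 D=0 ZF=0 PC=4
Step 5: PC=4 exec 'ADD B, 1'. After: A=8 B=0 C=-8 D=0 ZF=1 PC=5
Step 6: PC=5 exec 'JMP 0'. After: A=8 B=0 C=-8 D=0 ZF=1 PC=0
Step 7: PC=0 exec 'SUB B, 1'. After: A=8 B=-1 C=-8 D=0 ZF=0 PC=1
Step 8: PC=1 exec 'SUB D, D'. After: A=8 B=-1 C=-8 D=0 ZF=1 PC=2
Step 9: PC=2 exec 'SUB C, 8'. After: A=8 B=-1 C=-16 D=0 ZF=0 PC=3
Step 10: PC=3 exec 'SUB A, C'. After: A=24 B=-1 C=-16 D=0 ZF=0 PC=4
Step 11: PC=4 exec 'ADD B, 1'. After: A=24 B=0 C=-16 D=0 ZF=1 PC=5
Step 12: PC=5 exec 'JMP 0'. After: A=24 B=0 C=-16 D=0 ZF=1 PC=0
Step 13: PC=0 exec 'SUB B, 1'. After: A=24 B=-1 C=-16 D=0 ZF=0 PC=1
Step 14: PC=1 exec 'SUB D, D'. After: A=24 B=-1 C=-16 D=0 ZF=1 PC=2
Step 15: PC=2 exec 'SUB C, 8'. After: A=24 B=-1 C=-24 D=0 ZF=0 PC=3
After 50 steps: not halted. PC revisits the same instructions with no path to HALT; will never halt.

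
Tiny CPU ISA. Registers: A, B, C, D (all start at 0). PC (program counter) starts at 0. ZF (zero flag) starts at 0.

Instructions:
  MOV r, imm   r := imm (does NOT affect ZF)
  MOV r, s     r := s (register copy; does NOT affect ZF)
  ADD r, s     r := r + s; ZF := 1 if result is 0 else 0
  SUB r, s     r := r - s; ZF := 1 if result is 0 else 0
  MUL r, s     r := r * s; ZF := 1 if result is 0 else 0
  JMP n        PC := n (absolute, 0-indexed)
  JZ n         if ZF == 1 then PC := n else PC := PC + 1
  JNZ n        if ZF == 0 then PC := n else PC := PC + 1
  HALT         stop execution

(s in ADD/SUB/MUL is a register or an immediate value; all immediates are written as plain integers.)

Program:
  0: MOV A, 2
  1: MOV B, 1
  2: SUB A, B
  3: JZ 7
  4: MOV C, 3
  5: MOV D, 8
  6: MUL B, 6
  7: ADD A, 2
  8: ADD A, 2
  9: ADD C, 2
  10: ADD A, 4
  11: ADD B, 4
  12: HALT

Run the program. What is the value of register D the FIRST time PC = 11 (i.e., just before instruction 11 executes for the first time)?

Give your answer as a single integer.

Step 1: PC=0 exec 'MOV A, 2'. After: A=2 B=0 C=0 D=0 ZF=0 PC=1
Step 2: PC=1 exec 'MOV B, 1'. After: A=2 B=1 C=0 D=0 ZF=0 PC=2
Step 3: PC=2 exec 'SUB A, B'. After: A=1 B=1 C=0 D=0 ZF=0 PC=3
Step 4: PC=3 exec 'JZ 7'. After: A=1 B=1 C=0 D=0 ZF=0 PC=4
Step 5: PC=4 exec 'MOV C, 3'. After: A=1 B=1 C=3 D=0 ZF=0 PC=5
Step 6: PC=5 exec 'MOV D, 8'. After: A=1 B=1 C=3 D=8 ZF=0 PC=6
Step 7: PC=6 exec 'MUL B, 6'. After: A=1 B=6 C=3 D=8 ZF=0 PC=7
Step 8: PC=7 exec 'ADD A, 2'. After: A=3 B=6 C=3 D=8 ZF=0 PC=8
Step 9: PC=8 exec 'ADD A, 2'. After: A=5 B=6 C=3 D=8 ZF=0 PC=9
Step 10: PC=9 exec 'ADD C, 2'. After: A=5 B=6 C=5 D=8 ZF=0 PC=10
Step 11: PC=10 exec 'ADD A, 4'. After: A=9 B=6 C=5 D=8 ZF=0 PC=11
First time PC=11: D=8

8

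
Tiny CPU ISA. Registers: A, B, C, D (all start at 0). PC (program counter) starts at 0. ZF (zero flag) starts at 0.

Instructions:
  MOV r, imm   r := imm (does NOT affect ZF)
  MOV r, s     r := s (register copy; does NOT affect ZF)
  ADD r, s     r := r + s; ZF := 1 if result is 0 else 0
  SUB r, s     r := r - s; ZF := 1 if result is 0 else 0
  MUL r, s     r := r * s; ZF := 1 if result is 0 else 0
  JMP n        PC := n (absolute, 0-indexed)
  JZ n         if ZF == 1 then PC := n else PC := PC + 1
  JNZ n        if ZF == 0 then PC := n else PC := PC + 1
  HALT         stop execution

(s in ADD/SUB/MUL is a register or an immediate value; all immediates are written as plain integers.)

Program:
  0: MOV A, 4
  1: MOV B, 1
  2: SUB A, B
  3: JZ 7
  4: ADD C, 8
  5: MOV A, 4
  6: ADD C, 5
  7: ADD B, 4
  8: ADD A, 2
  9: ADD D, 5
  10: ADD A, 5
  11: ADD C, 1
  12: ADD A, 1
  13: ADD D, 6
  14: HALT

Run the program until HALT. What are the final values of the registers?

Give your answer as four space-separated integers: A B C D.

Answer: 12 5 14 11

Derivation:
Step 1: PC=0 exec 'MOV A, 4'. After: A=4 B=0 C=0 D=0 ZF=0 PC=1
Step 2: PC=1 exec 'MOV B, 1'. After: A=4 B=1 C=0 D=0 ZF=0 PC=2
Step 3: PC=2 exec 'SUB A, B'. After: A=3 B=1 C=0 D=0 ZF=0 PC=3
Step 4: PC=3 exec 'JZ 7'. After: A=3 B=1 C=0 D=0 ZF=0 PC=4
Step 5: PC=4 exec 'ADD C, 8'. After: A=3 B=1 C=8 D=0 ZF=0 PC=5
Step 6: PC=5 exec 'MOV A, 4'. After: A=4 B=1 C=8 D=0 ZF=0 PC=6
Step 7: PC=6 exec 'ADD C, 5'. After: A=4 B=1 C=13 D=0 ZF=0 PC=7
Step 8: PC=7 exec 'ADD B, 4'. After: A=4 B=5 C=13 D=0 ZF=0 PC=8
Step 9: PC=8 exec 'ADD A, 2'. After: A=6 B=5 C=13 D=0 ZF=0 PC=9
Step 10: PC=9 exec 'ADD D, 5'. After: A=6 B=5 C=13 D=5 ZF=0 PC=10
Step 11: PC=10 exec 'ADD A, 5'. After: A=11 B=5 C=13 D=5 ZF=0 PC=11
Step 12: PC=11 exec 'ADD C, 1'. After: A=11 B=5 C=14 D=5 ZF=0 PC=12
Step 13: PC=12 exec 'ADD A, 1'. After: A=12 B=5 C=14 D=5 ZF=0 PC=13
Step 14: PC=13 exec 'ADD D, 6'. After: A=12 B=5 C=14 D=11 ZF=0 PC=14
Step 15: PC=14 exec 'HALT'. After: A=12 B=5 C=14 D=11 ZF=0 PC=14 HALTED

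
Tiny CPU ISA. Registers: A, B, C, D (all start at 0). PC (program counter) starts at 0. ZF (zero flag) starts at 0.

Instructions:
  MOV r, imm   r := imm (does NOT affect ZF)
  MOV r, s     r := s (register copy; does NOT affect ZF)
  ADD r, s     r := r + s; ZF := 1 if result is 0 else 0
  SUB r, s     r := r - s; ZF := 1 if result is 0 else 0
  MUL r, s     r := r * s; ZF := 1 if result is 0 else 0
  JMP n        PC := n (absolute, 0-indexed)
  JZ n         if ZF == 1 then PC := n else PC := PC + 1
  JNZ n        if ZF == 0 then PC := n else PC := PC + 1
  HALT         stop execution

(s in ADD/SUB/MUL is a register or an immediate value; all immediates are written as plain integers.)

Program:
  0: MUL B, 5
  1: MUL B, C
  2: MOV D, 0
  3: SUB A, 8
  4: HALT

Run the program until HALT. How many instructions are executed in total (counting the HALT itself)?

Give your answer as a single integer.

Answer: 5

Derivation:
Step 1: PC=0 exec 'MUL B, 5'. After: A=0 B=0 C=0 D=0 ZF=1 PC=1
Step 2: PC=1 exec 'MUL B, C'. After: A=0 B=0 C=0 D=0 ZF=1 PC=2
Step 3: PC=2 exec 'MOV D, 0'. After: A=0 B=0 C=0 D=0 ZF=1 PC=3
Step 4: PC=3 exec 'SUB A, 8'. After: A=-8 B=0 C=0 D=0 ZF=0 PC=4
Step 5: PC=4 exec 'HALT'. After: A=-8 B=0 C=0 D=0 ZF=0 PC=4 HALTED
Total instructions executed: 5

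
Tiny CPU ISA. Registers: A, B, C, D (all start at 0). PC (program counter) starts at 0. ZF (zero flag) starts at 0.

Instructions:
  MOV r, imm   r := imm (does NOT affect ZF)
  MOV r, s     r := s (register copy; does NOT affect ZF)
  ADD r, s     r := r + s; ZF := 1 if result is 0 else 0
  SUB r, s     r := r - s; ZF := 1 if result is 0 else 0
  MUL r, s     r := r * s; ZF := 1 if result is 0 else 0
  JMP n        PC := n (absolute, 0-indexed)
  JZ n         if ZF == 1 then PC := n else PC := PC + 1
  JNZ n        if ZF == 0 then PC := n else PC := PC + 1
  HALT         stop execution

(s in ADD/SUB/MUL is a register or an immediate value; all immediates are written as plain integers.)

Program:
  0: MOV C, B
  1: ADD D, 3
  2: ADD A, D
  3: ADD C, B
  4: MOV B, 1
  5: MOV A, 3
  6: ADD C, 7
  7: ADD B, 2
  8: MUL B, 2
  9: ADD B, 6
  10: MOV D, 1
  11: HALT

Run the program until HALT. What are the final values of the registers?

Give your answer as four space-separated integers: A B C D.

Step 1: PC=0 exec 'MOV C, B'. After: A=0 B=0 C=0 D=0 ZF=0 PC=1
Step 2: PC=1 exec 'ADD D, 3'. After: A=0 B=0 C=0 D=3 ZF=0 PC=2
Step 3: PC=2 exec 'ADD A, D'. After: A=3 B=0 C=0 D=3 ZF=0 PC=3
Step 4: PC=3 exec 'ADD C, B'. After: A=3 B=0 C=0 D=3 ZF=1 PC=4
Step 5: PC=4 exec 'MOV B, 1'. After: A=3 B=1 C=0 D=3 ZF=1 PC=5
Step 6: PC=5 exec 'MOV A, 3'. After: A=3 B=1 C=0 D=3 ZF=1 PC=6
Step 7: PC=6 exec 'ADD C, 7'. After: A=3 B=1 C=7 D=3 ZF=0 PC=7
Step 8: PC=7 exec 'ADD B, 2'. After: A=3 B=3 C=7 D=3 ZF=0 PC=8
Step 9: PC=8 exec 'MUL B, 2'. After: A=3 B=6 C=7 D=3 ZF=0 PC=9
Step 10: PC=9 exec 'ADD B, 6'. After: A=3 B=12 C=7 D=3 ZF=0 PC=10
Step 11: PC=10 exec 'MOV D, 1'. After: A=3 B=12 C=7 D=1 ZF=0 PC=11
Step 12: PC=11 exec 'HALT'. After: A=3 B=12 C=7 D=1 ZF=0 PC=11 HALTED

Answer: 3 12 7 1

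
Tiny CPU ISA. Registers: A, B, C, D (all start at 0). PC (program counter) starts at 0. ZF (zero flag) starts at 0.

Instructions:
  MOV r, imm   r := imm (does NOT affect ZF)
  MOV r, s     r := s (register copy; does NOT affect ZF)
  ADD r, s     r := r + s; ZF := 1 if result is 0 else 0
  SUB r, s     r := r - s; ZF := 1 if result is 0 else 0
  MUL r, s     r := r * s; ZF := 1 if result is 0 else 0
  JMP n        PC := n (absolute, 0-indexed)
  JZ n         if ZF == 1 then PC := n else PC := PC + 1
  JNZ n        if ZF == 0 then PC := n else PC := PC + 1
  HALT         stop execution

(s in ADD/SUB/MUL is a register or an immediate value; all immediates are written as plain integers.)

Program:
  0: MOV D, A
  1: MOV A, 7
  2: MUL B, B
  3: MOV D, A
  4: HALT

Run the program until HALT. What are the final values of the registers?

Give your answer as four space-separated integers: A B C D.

Step 1: PC=0 exec 'MOV D, A'. After: A=0 B=0 C=0 D=0 ZF=0 PC=1
Step 2: PC=1 exec 'MOV A, 7'. After: A=7 B=0 C=0 D=0 ZF=0 PC=2
Step 3: PC=2 exec 'MUL B, B'. After: A=7 B=0 C=0 D=0 ZF=1 PC=3
Step 4: PC=3 exec 'MOV D, A'. After: A=7 B=0 C=0 D=7 ZF=1 PC=4
Step 5: PC=4 exec 'HALT'. After: A=7 B=0 C=0 D=7 ZF=1 PC=4 HALTED

Answer: 7 0 0 7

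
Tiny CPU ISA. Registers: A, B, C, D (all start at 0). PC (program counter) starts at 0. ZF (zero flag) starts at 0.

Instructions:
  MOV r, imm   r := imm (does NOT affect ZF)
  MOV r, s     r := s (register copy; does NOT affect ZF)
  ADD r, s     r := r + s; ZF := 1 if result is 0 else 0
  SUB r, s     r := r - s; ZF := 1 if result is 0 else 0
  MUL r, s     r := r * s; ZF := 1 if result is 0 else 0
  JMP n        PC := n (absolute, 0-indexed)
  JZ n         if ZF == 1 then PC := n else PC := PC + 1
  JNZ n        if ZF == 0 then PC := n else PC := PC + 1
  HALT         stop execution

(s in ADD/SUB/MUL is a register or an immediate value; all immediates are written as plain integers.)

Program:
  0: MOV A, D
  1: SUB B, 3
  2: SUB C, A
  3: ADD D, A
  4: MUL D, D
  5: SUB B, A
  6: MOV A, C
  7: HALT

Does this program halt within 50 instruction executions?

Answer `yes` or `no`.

Step 1: PC=0 exec 'MOV A, D'. After: A=0 B=0 C=0 D=0 ZF=0 PC=1
Step 2: PC=1 exec 'SUB B, 3'. After: A=0 B=-3 C=0 D=0 ZF=0 PC=2
Step 3: PC=2 exec 'SUB C, A'. After: A=0 B=-3 C=0 D=0 ZF=1 PC=3
Step 4: PC=3 exec 'ADD D, A'. After: A=0 B=-3 C=0 D=0 ZF=1 PC=4
Step 5: PC=4 exec 'MUL D, D'. After: A=0 B=-3 C=0 D=0 ZF=1 PC=5
Step 6: PC=5 exec 'SUB B, A'. After: A=0 B=-3 C=0 D=0 ZF=0 PC=6
Step 7: PC=6 exec 'MOV A, C'. After: A=0 B=-3 C=0 D=0 ZF=0 PC=7
Step 8: PC=7 exec 'HALT'. After: A=0 B=-3 C=0 D=0 ZF=0 PC=7 HALTED

Answer: yes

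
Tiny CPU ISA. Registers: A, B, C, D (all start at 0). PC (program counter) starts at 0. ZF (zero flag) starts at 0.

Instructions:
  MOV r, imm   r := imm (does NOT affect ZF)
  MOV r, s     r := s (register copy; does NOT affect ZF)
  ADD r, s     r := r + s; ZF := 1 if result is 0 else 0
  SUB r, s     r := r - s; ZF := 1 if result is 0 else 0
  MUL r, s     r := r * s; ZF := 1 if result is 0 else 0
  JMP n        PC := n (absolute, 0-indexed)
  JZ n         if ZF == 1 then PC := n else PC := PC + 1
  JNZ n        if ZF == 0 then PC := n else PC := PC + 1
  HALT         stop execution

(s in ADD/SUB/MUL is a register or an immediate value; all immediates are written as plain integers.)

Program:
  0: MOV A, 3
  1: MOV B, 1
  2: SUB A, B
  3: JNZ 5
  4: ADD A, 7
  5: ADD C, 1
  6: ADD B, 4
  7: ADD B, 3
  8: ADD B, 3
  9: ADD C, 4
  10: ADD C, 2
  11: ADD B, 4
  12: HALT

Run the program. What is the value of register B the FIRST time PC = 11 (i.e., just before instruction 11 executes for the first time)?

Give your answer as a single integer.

Step 1: PC=0 exec 'MOV A, 3'. After: A=3 B=0 C=0 D=0 ZF=0 PC=1
Step 2: PC=1 exec 'MOV B, 1'. After: A=3 B=1 C=0 D=0 ZF=0 PC=2
Step 3: PC=2 exec 'SUB A, B'. After: A=2 B=1 C=0 D=0 ZF=0 PC=3
Step 4: PC=3 exec 'JNZ 5'. After: A=2 B=1 C=0 D=0 ZF=0 PC=5
Step 5: PC=5 exec 'ADD C, 1'. After: A=2 B=1 C=1 D=0 ZF=0 PC=6
Step 6: PC=6 exec 'ADD B, 4'. After: A=2 B=5 C=1 D=0 ZF=0 PC=7
Step 7: PC=7 exec 'ADD B, 3'. After: A=2 B=8 C=1 D=0 ZF=0 PC=8
Step 8: PC=8 exec 'ADD B, 3'. After: A=2 B=11 C=1 D=0 ZF=0 PC=9
Step 9: PC=9 exec 'ADD C, 4'. After: A=2 B=11 C=5 D=0 ZF=0 PC=10
Step 10: PC=10 exec 'ADD C, 2'. After: A=2 B=11 C=7 D=0 ZF=0 PC=11
First time PC=11: B=11

11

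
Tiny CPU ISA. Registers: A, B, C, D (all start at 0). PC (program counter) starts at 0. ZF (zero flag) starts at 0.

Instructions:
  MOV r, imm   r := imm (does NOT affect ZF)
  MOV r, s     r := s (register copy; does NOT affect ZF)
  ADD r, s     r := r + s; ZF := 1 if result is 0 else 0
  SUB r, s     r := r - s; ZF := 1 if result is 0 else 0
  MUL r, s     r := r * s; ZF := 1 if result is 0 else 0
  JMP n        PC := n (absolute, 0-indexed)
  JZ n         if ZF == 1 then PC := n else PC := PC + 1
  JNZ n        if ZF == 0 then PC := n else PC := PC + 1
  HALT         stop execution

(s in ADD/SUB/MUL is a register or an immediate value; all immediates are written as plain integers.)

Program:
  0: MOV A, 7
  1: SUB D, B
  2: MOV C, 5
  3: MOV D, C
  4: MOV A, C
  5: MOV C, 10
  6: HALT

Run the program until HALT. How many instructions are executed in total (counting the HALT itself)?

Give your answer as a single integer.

Step 1: PC=0 exec 'MOV A, 7'. After: A=7 B=0 C=0 D=0 ZF=0 PC=1
Step 2: PC=1 exec 'SUB D, B'. After: A=7 B=0 C=0 D=0 ZF=1 PC=2
Step 3: PC=2 exec 'MOV C, 5'. After: A=7 B=0 C=5 D=0 ZF=1 PC=3
Step 4: PC=3 exec 'MOV D, C'. After: A=7 B=0 C=5 D=5 ZF=1 PC=4
Step 5: PC=4 exec 'MOV A, C'. After: A=5 B=0 C=5 D=5 ZF=1 PC=5
Step 6: PC=5 exec 'MOV C, 10'. After: A=5 B=0 C=10 D=5 ZF=1 PC=6
Step 7: PC=6 exec 'HALT'. After: A=5 B=0 C=10 D=5 ZF=1 PC=6 HALTED
Total instructions executed: 7

Answer: 7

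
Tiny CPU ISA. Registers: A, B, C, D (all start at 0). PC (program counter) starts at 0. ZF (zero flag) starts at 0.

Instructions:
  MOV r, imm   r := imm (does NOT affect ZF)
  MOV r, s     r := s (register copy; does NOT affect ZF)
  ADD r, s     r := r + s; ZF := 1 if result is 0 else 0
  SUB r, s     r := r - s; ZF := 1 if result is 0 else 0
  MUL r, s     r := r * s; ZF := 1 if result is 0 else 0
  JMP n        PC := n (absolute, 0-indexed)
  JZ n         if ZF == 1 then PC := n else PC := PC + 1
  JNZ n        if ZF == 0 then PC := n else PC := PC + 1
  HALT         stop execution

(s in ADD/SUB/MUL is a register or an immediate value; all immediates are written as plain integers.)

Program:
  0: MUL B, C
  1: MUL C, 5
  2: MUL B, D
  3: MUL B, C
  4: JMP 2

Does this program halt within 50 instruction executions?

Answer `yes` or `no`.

Step 1: PC=0 exec 'MUL B, C'. After: A=0 B=0 C=0 D=0 ZF=1 PC=1
Step 2: PC=1 exec 'MUL C, 5'. After: A=0 B=0 C=0 D=0 ZF=1 PC=2
Step 3: PC=2 exec 'MUL B, D'. After: A=0 B=0 C=0 D=0 ZF=1 PC=3
Step 4: PC=3 exec 'MUL B, C'. After: A=0 B=0 C=0 D=0 ZF=1 PC=4
Step 5: PC=4 exec 'JMP 2'. After: A=0 B=0 C=0 D=0 ZF=1 PC=2
State after step 5 equals state after step 2: the program is in a cycle of length 3 and will never halt.

Answer: no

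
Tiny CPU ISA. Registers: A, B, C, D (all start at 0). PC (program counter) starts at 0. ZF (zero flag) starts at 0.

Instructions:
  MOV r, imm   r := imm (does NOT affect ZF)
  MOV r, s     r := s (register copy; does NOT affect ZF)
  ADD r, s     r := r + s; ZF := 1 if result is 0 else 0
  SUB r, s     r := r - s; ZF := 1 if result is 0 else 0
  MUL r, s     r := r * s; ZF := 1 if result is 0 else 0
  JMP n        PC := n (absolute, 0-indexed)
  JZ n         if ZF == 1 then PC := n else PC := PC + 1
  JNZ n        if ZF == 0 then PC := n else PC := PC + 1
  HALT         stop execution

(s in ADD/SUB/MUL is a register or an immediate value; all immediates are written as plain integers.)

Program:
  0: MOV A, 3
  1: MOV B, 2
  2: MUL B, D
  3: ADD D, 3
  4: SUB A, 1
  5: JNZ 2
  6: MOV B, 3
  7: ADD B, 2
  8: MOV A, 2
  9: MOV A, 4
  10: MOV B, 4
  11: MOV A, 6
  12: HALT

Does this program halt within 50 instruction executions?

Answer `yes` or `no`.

Step 1: PC=0 exec 'MOV A, 3'. After: A=3 B=0 C=0 D=0 ZF=0 PC=1
Step 2: PC=1 exec 'MOV B, 2'. After: A=3 B=2 C=0 D=0 ZF=0 PC=2
Step 3: PC=2 exec 'MUL B, D'. After: A=3 B=0 C=0 D=0 ZF=1 PC=3
Step 4: PC=3 exec 'ADD D, 3'. After: A=3 B=0 C=0 D=3 ZF=0 PC=4
Step 5: PC=4 exec 'SUB A, 1'. After: A=2 B=0 C=0 D=3 ZF=0 PC=5
Step 6: PC=5 exec 'JNZ 2'. After: A=2 B=0 C=0 D=3 ZF=0 PC=2
Step 7: PC=2 exec 'MUL B, D'. After: A=2 B=0 C=0 D=3 ZF=1 PC=3
Step 8: PC=3 exec 'ADD D, 3'. After: A=2 B=0 C=0 D=6 ZF=0 PC=4
Step 9: PC=4 exec 'SUB A, 1'. After: A=1 B=0 C=0 D=6 ZF=0 PC=5
Step 10: PC=5 exec 'JNZ 2'. After: A=1 B=0 C=0 D=6 ZF=0 PC=2
Step 11: PC=2 exec 'MUL B, D'. After: A=1 B=0 C=0 D=6 ZF=1 PC=3
Step 12: PC=3 exec 'ADD D, 3'. After: A=1 B=0 C=0 D=9 ZF=0 PC=4
Step 13: PC=4 exec 'SUB A, 1'. After: A=0 B=0 C=0 D=9 ZF=1 PC=5
Step 14: PC=5 exec 'JNZ 2'. After: A=0 B=0 C=0 D=9 ZF=1 PC=6
Step 15: PC=6 exec 'MOV B, 3'. After: A=0 B=3 C=0 D=9 ZF=1 PC=7
Step 16: PC=7 exec 'ADD B, 2'. After: A=0 B=5 C=0 D=9 ZF=0 PC=8
Step 17: PC=8 exec 'MOV A, 2'. After: A=2 B=5 C=0 D=9 ZF=0 PC=9
Step 18: PC=9 exec 'MOV A, 4'. After: A=4 B=5 C=0 D=9 ZF=0 PC=10
Step 19: PC=10 exec 'MOV B, 4'. After: A=4 B=4 C=0 D=9 ZF=0 PC=11
Step 20: PC=11 exec 'MOV A, 6'. After: A=6 B=4 C=0 D=9 ZF=0 PC=12
Step 21: PC=12 exec 'HALT'. After: A=6 B=4 C=0 D=9 ZF=0 PC=12 HALTED

Answer: yes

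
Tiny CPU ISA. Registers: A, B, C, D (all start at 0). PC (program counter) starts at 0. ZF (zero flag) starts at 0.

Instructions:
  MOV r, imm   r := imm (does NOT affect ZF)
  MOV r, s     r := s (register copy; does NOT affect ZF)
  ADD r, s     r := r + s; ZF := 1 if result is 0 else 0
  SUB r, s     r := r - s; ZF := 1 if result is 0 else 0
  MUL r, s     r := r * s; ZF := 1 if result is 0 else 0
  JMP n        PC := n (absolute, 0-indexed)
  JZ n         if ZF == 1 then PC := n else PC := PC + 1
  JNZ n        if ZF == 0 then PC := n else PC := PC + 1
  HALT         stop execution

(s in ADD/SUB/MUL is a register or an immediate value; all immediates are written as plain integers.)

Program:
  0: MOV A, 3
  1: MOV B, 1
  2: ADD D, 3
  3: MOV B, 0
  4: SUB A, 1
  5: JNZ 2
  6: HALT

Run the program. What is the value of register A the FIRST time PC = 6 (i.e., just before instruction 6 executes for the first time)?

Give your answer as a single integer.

Step 1: PC=0 exec 'MOV A, 3'. After: A=3 B=0 C=0 D=0 ZF=0 PC=1
Step 2: PC=1 exec 'MOV B, 1'. After: A=3 B=1 C=0 D=0 ZF=0 PC=2
Step 3: PC=2 exec 'ADD D, 3'. After: A=3 B=1 C=0 D=3 ZF=0 PC=3
Step 4: PC=3 exec 'MOV B, 0'. After: A=3 B=0 C=0 D=3 ZF=0 PC=4
Step 5: PC=4 exec 'SUB A, 1'. After: A=2 B=0 C=0 D=3 ZF=0 PC=5
Step 6: PC=5 exec 'JNZ 2'. After: A=2 B=0 C=0 D=3 ZF=0 PC=2
Step 7: PC=2 exec 'ADD D, 3'. After: A=2 B=0 C=0 D=6 ZF=0 PC=3
Step 8: PC=3 exec 'MOV B, 0'. After: A=2 B=0 C=0 D=6 ZF=0 PC=4
Step 9: PC=4 exec 'SUB A, 1'. After: A=1 B=0 C=0 D=6 ZF=0 PC=5
Step 10: PC=5 exec 'JNZ 2'. After: A=1 B=0 C=0 D=6 ZF=0 PC=2
Step 11: PC=2 exec 'ADD D, 3'. After: A=1 B=0 C=0 D=9 ZF=0 PC=3
Step 12: PC=3 exec 'MOV B, 0'. After: A=1 B=0 C=0 D=9 ZF=0 PC=4
Step 13: PC=4 exec 'SUB A, 1'. After: A=0 B=0 C=0 D=9 ZF=1 PC=5
Step 14: PC=5 exec 'JNZ 2'. After: A=0 B=0 C=0 D=9 ZF=1 PC=6
First time PC=6: A=0

0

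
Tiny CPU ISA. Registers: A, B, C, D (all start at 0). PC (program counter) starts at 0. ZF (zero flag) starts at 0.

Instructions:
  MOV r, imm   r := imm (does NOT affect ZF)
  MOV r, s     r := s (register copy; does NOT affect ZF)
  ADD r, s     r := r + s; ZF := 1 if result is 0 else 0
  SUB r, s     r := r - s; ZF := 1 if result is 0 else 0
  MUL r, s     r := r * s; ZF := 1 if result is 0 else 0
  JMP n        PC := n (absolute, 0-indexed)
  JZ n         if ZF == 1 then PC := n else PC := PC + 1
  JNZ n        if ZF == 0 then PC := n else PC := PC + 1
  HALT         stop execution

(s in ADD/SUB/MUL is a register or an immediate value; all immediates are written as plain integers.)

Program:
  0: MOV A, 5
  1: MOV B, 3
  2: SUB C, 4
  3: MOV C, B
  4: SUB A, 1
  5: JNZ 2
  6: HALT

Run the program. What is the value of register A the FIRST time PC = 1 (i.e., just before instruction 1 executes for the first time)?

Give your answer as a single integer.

Step 1: PC=0 exec 'MOV A, 5'. After: A=5 B=0 C=0 D=0 ZF=0 PC=1
First time PC=1: A=5

5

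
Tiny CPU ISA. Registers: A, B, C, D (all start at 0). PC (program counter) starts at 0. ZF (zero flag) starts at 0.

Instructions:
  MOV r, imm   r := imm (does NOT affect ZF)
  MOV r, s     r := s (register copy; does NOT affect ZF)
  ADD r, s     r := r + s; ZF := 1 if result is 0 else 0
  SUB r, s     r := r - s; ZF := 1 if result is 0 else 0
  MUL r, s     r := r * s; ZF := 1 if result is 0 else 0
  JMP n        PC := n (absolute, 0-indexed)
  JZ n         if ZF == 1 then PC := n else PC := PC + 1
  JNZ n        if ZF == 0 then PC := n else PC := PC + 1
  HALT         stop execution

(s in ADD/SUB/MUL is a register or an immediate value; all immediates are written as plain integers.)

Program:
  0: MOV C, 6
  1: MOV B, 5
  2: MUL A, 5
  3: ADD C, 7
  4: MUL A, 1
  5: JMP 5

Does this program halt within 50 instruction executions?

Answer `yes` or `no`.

Step 1: PC=0 exec 'MOV C, 6'. After: A=0 B=0 C=6 D=0 ZF=0 PC=1
Step 2: PC=1 exec 'MOV B, 5'. After: A=0 B=5 C=6 D=0 ZF=0 PC=2
Step 3: PC=2 exec 'MUL A, 5'. After: A=0 B=5 C=6 D=0 ZF=1 PC=3
Step 4: PC=3 exec 'ADD C, 7'. After: A=0 B=5 C=13 D=0 ZF=0 PC=4
Step 5: PC=4 exec 'MUL A, 1'. After: A=0 B=5 C=13 D=0 ZF=1 PC=5
Step 6: PC=5 exec 'JMP 5'. After: A=0 B=5 C=13 D=0 ZF=1 PC=5
State after step 6 equals state after step 5: the program is in a cycle of length 1 and will never halt.

Answer: no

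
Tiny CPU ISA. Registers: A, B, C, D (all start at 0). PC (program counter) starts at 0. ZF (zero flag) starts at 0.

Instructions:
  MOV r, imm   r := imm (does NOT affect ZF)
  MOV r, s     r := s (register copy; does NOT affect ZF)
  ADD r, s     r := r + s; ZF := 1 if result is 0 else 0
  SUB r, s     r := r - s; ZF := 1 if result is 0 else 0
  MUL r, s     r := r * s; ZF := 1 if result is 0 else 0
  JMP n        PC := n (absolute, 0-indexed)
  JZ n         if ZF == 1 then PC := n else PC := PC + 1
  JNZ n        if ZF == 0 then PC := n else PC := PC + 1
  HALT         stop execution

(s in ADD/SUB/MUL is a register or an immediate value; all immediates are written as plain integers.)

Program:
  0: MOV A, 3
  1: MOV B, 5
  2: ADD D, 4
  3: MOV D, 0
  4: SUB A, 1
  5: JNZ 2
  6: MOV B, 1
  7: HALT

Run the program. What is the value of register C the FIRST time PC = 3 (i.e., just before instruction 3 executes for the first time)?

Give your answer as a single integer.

Step 1: PC=0 exec 'MOV A, 3'. After: A=3 B=0 C=0 D=0 ZF=0 PC=1
Step 2: PC=1 exec 'MOV B, 5'. After: A=3 B=5 C=0 D=0 ZF=0 PC=2
Step 3: PC=2 exec 'ADD D, 4'. After: A=3 B=5 C=0 D=4 ZF=0 PC=3
First time PC=3: C=0

0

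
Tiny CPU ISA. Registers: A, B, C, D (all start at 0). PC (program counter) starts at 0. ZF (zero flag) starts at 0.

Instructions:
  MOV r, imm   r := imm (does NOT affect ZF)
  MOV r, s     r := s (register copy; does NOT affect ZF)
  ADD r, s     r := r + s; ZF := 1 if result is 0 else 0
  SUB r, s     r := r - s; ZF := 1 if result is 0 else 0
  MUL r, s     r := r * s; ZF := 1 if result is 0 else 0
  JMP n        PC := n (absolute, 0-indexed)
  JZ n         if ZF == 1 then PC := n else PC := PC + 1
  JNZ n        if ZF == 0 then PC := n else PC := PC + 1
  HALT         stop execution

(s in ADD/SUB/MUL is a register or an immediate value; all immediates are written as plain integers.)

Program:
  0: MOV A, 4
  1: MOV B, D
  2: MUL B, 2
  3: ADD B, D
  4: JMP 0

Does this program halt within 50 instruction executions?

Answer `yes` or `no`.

Answer: no

Derivation:
Step 1: PC=0 exec 'MOV A, 4'. After: A=4 B=0 C=0 D=0 ZF=0 PC=1
Step 2: PC=1 exec 'MOV B, D'. After: A=4 B=0 C=0 D=0 ZF=0 PC=2
Step 3: PC=2 exec 'MUL B, 2'. After: A=4 B=0 C=0 D=0 ZF=1 PC=3
Step 4: PC=3 exec 'ADD B, D'. After: A=4 B=0 C=0 D=0 ZF=1 PC=4
Step 5: PC=4 exec 'JMP 0'. After: A=4 B=0 C=0 D=0 ZF=1 PC=0
Step 6: PC=0 exec 'MOV A, 4'. After: A=4 B=0 C=0 D=0 ZF=1 PC=1
Step 7: PC=1 exec 'MOV B, D'. After: A=4 B=0 C=0 D=0 ZF=1 PC=2
Step 8: PC=2 exec 'MUL B, 2'. After: A=4 B=0 C=0 D=0 ZF=1 PC=3
State after step 8 equals state after step 3: the program is in a cycle of length 5 and will never halt.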